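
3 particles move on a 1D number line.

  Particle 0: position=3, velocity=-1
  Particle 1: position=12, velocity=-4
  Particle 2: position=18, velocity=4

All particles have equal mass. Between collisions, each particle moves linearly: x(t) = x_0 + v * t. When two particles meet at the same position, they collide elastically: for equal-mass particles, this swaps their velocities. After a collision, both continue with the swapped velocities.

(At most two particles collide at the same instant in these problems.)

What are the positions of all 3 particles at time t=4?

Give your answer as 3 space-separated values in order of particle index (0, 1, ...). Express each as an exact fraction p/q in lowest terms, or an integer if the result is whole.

Answer: -4 -1 34

Derivation:
Collision at t=3: particles 0 and 1 swap velocities; positions: p0=0 p1=0 p2=30; velocities now: v0=-4 v1=-1 v2=4
Advance to t=4 (no further collisions before then); velocities: v0=-4 v1=-1 v2=4; positions = -4 -1 34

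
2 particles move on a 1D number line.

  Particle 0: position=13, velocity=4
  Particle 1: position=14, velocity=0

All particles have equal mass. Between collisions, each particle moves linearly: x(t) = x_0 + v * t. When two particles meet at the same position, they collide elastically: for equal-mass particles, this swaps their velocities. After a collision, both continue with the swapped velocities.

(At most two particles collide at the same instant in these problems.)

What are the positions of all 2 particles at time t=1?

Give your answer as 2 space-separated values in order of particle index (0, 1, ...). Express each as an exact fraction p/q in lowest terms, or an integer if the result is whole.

Answer: 14 17

Derivation:
Collision at t=1/4: particles 0 and 1 swap velocities; positions: p0=14 p1=14; velocities now: v0=0 v1=4
Advance to t=1 (no further collisions before then); velocities: v0=0 v1=4; positions = 14 17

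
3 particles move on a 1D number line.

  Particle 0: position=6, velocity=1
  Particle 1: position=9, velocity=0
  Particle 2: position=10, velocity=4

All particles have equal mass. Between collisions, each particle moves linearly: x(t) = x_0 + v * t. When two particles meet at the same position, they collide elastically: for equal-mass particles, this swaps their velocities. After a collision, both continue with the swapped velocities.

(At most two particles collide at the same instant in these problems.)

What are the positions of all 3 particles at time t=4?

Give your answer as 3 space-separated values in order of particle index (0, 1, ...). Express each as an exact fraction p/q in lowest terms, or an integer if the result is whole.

Answer: 9 10 26

Derivation:
Collision at t=3: particles 0 and 1 swap velocities; positions: p0=9 p1=9 p2=22; velocities now: v0=0 v1=1 v2=4
Advance to t=4 (no further collisions before then); velocities: v0=0 v1=1 v2=4; positions = 9 10 26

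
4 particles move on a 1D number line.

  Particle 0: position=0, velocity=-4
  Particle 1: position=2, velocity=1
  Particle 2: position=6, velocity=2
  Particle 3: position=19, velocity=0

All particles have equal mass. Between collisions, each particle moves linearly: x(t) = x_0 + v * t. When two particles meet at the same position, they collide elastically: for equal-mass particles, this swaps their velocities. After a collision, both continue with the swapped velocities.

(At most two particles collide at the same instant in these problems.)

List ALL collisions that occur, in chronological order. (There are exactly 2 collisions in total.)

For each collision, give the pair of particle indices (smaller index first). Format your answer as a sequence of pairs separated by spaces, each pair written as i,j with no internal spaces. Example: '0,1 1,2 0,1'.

Answer: 2,3 1,2

Derivation:
Collision at t=13/2: particles 2 and 3 swap velocities; positions: p0=-26 p1=17/2 p2=19 p3=19; velocities now: v0=-4 v1=1 v2=0 v3=2
Collision at t=17: particles 1 and 2 swap velocities; positions: p0=-68 p1=19 p2=19 p3=40; velocities now: v0=-4 v1=0 v2=1 v3=2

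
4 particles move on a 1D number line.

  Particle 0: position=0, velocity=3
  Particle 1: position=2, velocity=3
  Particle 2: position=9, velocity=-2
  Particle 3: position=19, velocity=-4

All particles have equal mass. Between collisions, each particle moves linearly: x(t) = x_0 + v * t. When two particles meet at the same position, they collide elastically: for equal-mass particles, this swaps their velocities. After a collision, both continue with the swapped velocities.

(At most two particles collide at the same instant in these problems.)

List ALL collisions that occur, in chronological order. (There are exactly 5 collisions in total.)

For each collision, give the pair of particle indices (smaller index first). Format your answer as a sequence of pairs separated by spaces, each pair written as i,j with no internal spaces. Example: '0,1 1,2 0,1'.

Answer: 1,2 0,1 2,3 1,2 0,1

Derivation:
Collision at t=7/5: particles 1 and 2 swap velocities; positions: p0=21/5 p1=31/5 p2=31/5 p3=67/5; velocities now: v0=3 v1=-2 v2=3 v3=-4
Collision at t=9/5: particles 0 and 1 swap velocities; positions: p0=27/5 p1=27/5 p2=37/5 p3=59/5; velocities now: v0=-2 v1=3 v2=3 v3=-4
Collision at t=17/7: particles 2 and 3 swap velocities; positions: p0=29/7 p1=51/7 p2=65/7 p3=65/7; velocities now: v0=-2 v1=3 v2=-4 v3=3
Collision at t=19/7: particles 1 and 2 swap velocities; positions: p0=25/7 p1=57/7 p2=57/7 p3=71/7; velocities now: v0=-2 v1=-4 v2=3 v3=3
Collision at t=5: particles 0 and 1 swap velocities; positions: p0=-1 p1=-1 p2=15 p3=17; velocities now: v0=-4 v1=-2 v2=3 v3=3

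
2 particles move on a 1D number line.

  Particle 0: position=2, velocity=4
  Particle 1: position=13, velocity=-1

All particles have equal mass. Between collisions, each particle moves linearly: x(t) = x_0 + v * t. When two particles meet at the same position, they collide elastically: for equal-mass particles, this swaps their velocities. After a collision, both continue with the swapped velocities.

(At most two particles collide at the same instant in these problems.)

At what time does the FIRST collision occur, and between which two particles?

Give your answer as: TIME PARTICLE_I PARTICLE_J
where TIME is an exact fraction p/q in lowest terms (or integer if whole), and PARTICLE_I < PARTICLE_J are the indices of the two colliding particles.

Answer: 11/5 0 1

Derivation:
Pair (0,1): pos 2,13 vel 4,-1 -> gap=11, closing at 5/unit, collide at t=11/5
Earliest collision: t=11/5 between 0 and 1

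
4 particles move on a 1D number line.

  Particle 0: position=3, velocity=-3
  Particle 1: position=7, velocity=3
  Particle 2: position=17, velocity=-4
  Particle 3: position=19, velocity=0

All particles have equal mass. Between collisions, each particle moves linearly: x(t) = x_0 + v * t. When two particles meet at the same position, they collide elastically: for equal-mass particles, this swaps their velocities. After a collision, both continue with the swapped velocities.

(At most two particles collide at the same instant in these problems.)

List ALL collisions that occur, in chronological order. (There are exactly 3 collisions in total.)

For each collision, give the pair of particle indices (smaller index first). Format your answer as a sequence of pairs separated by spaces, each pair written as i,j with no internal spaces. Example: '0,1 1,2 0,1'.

Collision at t=10/7: particles 1 and 2 swap velocities; positions: p0=-9/7 p1=79/7 p2=79/7 p3=19; velocities now: v0=-3 v1=-4 v2=3 v3=0
Collision at t=4: particles 2 and 3 swap velocities; positions: p0=-9 p1=1 p2=19 p3=19; velocities now: v0=-3 v1=-4 v2=0 v3=3
Collision at t=14: particles 0 and 1 swap velocities; positions: p0=-39 p1=-39 p2=19 p3=49; velocities now: v0=-4 v1=-3 v2=0 v3=3

Answer: 1,2 2,3 0,1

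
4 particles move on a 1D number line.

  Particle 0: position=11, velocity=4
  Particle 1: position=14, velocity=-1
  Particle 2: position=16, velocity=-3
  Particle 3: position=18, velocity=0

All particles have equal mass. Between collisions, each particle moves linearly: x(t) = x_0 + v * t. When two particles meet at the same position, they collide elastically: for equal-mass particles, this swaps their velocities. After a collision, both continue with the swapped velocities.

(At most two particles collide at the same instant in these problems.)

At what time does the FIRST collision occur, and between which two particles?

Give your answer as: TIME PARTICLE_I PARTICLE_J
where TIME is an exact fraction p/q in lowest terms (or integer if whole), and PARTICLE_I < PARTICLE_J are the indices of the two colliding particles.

Answer: 3/5 0 1

Derivation:
Pair (0,1): pos 11,14 vel 4,-1 -> gap=3, closing at 5/unit, collide at t=3/5
Pair (1,2): pos 14,16 vel -1,-3 -> gap=2, closing at 2/unit, collide at t=1
Pair (2,3): pos 16,18 vel -3,0 -> not approaching (rel speed -3 <= 0)
Earliest collision: t=3/5 between 0 and 1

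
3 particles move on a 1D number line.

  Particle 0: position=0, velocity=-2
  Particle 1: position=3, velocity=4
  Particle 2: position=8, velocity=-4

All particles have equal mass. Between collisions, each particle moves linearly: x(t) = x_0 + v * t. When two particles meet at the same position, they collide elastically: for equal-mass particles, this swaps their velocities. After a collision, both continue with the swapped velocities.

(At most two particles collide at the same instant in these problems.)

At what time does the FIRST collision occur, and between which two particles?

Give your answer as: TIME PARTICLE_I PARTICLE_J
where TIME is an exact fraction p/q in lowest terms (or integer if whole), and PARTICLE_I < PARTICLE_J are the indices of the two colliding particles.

Pair (0,1): pos 0,3 vel -2,4 -> not approaching (rel speed -6 <= 0)
Pair (1,2): pos 3,8 vel 4,-4 -> gap=5, closing at 8/unit, collide at t=5/8
Earliest collision: t=5/8 between 1 and 2

Answer: 5/8 1 2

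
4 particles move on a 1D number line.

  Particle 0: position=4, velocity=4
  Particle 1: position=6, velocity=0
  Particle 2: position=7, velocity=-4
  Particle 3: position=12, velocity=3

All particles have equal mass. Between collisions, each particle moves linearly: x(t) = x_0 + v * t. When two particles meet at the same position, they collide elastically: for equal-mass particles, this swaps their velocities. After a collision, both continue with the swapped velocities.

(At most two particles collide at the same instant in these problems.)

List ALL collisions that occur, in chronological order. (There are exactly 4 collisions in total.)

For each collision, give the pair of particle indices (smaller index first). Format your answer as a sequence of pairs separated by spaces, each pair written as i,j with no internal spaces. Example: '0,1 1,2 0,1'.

Collision at t=1/4: particles 1 and 2 swap velocities; positions: p0=5 p1=6 p2=6 p3=51/4; velocities now: v0=4 v1=-4 v2=0 v3=3
Collision at t=3/8: particles 0 and 1 swap velocities; positions: p0=11/2 p1=11/2 p2=6 p3=105/8; velocities now: v0=-4 v1=4 v2=0 v3=3
Collision at t=1/2: particles 1 and 2 swap velocities; positions: p0=5 p1=6 p2=6 p3=27/2; velocities now: v0=-4 v1=0 v2=4 v3=3
Collision at t=8: particles 2 and 3 swap velocities; positions: p0=-25 p1=6 p2=36 p3=36; velocities now: v0=-4 v1=0 v2=3 v3=4

Answer: 1,2 0,1 1,2 2,3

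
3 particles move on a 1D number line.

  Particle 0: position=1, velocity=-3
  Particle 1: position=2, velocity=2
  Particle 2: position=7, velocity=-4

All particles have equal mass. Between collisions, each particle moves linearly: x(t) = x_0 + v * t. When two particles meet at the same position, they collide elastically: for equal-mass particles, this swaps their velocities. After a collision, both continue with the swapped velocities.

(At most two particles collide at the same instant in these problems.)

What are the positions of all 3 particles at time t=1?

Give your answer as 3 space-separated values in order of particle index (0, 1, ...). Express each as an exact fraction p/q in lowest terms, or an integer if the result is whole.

Answer: -2 3 4

Derivation:
Collision at t=5/6: particles 1 and 2 swap velocities; positions: p0=-3/2 p1=11/3 p2=11/3; velocities now: v0=-3 v1=-4 v2=2
Advance to t=1 (no further collisions before then); velocities: v0=-3 v1=-4 v2=2; positions = -2 3 4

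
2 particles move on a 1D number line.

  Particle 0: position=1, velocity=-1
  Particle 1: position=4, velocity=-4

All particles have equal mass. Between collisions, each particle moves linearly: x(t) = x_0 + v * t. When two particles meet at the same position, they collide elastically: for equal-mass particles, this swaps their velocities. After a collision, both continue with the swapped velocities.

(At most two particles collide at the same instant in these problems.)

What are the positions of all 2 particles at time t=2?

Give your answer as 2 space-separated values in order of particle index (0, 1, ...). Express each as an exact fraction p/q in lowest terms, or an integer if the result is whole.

Collision at t=1: particles 0 and 1 swap velocities; positions: p0=0 p1=0; velocities now: v0=-4 v1=-1
Advance to t=2 (no further collisions before then); velocities: v0=-4 v1=-1; positions = -4 -1

Answer: -4 -1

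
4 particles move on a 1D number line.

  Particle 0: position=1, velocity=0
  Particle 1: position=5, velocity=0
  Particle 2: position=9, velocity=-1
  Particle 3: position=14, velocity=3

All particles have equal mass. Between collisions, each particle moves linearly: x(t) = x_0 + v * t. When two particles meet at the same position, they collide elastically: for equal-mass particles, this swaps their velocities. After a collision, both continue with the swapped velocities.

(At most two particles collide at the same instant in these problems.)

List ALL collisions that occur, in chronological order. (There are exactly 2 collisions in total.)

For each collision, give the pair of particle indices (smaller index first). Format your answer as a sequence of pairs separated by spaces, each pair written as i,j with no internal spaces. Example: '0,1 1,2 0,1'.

Collision at t=4: particles 1 and 2 swap velocities; positions: p0=1 p1=5 p2=5 p3=26; velocities now: v0=0 v1=-1 v2=0 v3=3
Collision at t=8: particles 0 and 1 swap velocities; positions: p0=1 p1=1 p2=5 p3=38; velocities now: v0=-1 v1=0 v2=0 v3=3

Answer: 1,2 0,1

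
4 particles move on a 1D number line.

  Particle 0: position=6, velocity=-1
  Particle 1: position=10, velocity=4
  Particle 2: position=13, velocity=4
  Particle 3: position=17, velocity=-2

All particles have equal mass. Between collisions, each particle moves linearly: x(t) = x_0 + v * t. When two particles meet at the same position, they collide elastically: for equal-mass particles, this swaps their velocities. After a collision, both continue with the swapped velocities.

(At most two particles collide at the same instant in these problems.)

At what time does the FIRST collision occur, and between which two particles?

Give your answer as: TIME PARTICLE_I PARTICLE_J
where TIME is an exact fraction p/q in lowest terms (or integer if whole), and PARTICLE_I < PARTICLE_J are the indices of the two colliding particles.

Answer: 2/3 2 3

Derivation:
Pair (0,1): pos 6,10 vel -1,4 -> not approaching (rel speed -5 <= 0)
Pair (1,2): pos 10,13 vel 4,4 -> not approaching (rel speed 0 <= 0)
Pair (2,3): pos 13,17 vel 4,-2 -> gap=4, closing at 6/unit, collide at t=2/3
Earliest collision: t=2/3 between 2 and 3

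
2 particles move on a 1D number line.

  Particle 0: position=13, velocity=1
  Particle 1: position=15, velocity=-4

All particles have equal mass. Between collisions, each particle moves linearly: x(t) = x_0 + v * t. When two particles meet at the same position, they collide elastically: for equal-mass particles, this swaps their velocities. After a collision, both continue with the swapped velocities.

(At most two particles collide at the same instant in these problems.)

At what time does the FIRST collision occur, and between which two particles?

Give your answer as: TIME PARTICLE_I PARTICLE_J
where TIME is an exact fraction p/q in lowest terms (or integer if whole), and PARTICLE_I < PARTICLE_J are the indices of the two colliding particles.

Answer: 2/5 0 1

Derivation:
Pair (0,1): pos 13,15 vel 1,-4 -> gap=2, closing at 5/unit, collide at t=2/5
Earliest collision: t=2/5 between 0 and 1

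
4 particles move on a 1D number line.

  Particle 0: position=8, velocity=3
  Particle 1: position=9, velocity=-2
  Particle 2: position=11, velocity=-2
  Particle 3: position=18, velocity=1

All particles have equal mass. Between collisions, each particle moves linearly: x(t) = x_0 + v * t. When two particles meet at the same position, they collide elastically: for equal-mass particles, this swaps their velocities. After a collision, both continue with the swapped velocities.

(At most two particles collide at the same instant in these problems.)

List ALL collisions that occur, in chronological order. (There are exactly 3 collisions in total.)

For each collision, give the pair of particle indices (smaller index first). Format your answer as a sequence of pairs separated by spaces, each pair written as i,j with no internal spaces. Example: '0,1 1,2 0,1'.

Answer: 0,1 1,2 2,3

Derivation:
Collision at t=1/5: particles 0 and 1 swap velocities; positions: p0=43/5 p1=43/5 p2=53/5 p3=91/5; velocities now: v0=-2 v1=3 v2=-2 v3=1
Collision at t=3/5: particles 1 and 2 swap velocities; positions: p0=39/5 p1=49/5 p2=49/5 p3=93/5; velocities now: v0=-2 v1=-2 v2=3 v3=1
Collision at t=5: particles 2 and 3 swap velocities; positions: p0=-1 p1=1 p2=23 p3=23; velocities now: v0=-2 v1=-2 v2=1 v3=3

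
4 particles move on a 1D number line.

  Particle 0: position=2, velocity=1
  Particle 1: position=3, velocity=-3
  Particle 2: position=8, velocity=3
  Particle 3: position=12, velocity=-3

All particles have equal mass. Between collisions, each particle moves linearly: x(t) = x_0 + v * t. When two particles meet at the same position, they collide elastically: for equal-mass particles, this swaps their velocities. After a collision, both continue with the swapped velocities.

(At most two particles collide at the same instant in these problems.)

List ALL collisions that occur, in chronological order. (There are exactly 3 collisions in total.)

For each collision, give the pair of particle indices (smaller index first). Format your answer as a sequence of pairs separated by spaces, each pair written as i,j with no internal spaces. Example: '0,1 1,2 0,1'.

Answer: 0,1 2,3 1,2

Derivation:
Collision at t=1/4: particles 0 and 1 swap velocities; positions: p0=9/4 p1=9/4 p2=35/4 p3=45/4; velocities now: v0=-3 v1=1 v2=3 v3=-3
Collision at t=2/3: particles 2 and 3 swap velocities; positions: p0=1 p1=8/3 p2=10 p3=10; velocities now: v0=-3 v1=1 v2=-3 v3=3
Collision at t=5/2: particles 1 and 2 swap velocities; positions: p0=-9/2 p1=9/2 p2=9/2 p3=31/2; velocities now: v0=-3 v1=-3 v2=1 v3=3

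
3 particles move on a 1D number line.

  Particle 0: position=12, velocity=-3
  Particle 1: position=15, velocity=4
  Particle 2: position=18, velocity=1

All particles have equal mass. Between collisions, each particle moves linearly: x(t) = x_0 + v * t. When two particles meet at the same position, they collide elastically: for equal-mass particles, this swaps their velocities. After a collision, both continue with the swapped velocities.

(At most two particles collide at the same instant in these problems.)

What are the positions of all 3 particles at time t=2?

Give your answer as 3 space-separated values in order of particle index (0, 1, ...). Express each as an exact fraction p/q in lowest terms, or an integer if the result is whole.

Collision at t=1: particles 1 and 2 swap velocities; positions: p0=9 p1=19 p2=19; velocities now: v0=-3 v1=1 v2=4
Advance to t=2 (no further collisions before then); velocities: v0=-3 v1=1 v2=4; positions = 6 20 23

Answer: 6 20 23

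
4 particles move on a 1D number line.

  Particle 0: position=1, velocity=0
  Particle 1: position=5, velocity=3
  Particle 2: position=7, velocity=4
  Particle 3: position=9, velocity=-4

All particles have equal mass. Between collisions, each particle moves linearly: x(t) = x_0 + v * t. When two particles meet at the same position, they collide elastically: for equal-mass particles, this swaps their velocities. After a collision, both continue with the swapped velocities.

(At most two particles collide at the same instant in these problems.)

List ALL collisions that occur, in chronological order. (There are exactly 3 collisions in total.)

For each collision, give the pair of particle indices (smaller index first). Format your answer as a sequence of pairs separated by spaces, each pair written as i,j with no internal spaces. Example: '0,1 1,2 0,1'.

Answer: 2,3 1,2 0,1

Derivation:
Collision at t=1/4: particles 2 and 3 swap velocities; positions: p0=1 p1=23/4 p2=8 p3=8; velocities now: v0=0 v1=3 v2=-4 v3=4
Collision at t=4/7: particles 1 and 2 swap velocities; positions: p0=1 p1=47/7 p2=47/7 p3=65/7; velocities now: v0=0 v1=-4 v2=3 v3=4
Collision at t=2: particles 0 and 1 swap velocities; positions: p0=1 p1=1 p2=11 p3=15; velocities now: v0=-4 v1=0 v2=3 v3=4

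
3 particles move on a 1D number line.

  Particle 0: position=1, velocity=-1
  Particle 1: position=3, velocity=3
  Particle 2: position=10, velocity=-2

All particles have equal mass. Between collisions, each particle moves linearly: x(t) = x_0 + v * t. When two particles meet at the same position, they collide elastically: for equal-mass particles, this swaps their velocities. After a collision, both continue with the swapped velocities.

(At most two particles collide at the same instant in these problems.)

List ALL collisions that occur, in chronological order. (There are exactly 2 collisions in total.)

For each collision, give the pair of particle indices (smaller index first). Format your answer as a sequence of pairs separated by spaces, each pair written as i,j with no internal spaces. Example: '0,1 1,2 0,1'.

Answer: 1,2 0,1

Derivation:
Collision at t=7/5: particles 1 and 2 swap velocities; positions: p0=-2/5 p1=36/5 p2=36/5; velocities now: v0=-1 v1=-2 v2=3
Collision at t=9: particles 0 and 1 swap velocities; positions: p0=-8 p1=-8 p2=30; velocities now: v0=-2 v1=-1 v2=3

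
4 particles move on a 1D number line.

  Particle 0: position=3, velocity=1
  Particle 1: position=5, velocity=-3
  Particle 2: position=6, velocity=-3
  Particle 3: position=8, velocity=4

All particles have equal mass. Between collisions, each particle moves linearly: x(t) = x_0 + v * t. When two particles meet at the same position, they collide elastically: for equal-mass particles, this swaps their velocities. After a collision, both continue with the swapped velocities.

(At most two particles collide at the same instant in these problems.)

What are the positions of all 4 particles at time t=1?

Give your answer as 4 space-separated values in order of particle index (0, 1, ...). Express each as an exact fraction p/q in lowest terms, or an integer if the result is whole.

Answer: 2 3 4 12

Derivation:
Collision at t=1/2: particles 0 and 1 swap velocities; positions: p0=7/2 p1=7/2 p2=9/2 p3=10; velocities now: v0=-3 v1=1 v2=-3 v3=4
Collision at t=3/4: particles 1 and 2 swap velocities; positions: p0=11/4 p1=15/4 p2=15/4 p3=11; velocities now: v0=-3 v1=-3 v2=1 v3=4
Advance to t=1 (no further collisions before then); velocities: v0=-3 v1=-3 v2=1 v3=4; positions = 2 3 4 12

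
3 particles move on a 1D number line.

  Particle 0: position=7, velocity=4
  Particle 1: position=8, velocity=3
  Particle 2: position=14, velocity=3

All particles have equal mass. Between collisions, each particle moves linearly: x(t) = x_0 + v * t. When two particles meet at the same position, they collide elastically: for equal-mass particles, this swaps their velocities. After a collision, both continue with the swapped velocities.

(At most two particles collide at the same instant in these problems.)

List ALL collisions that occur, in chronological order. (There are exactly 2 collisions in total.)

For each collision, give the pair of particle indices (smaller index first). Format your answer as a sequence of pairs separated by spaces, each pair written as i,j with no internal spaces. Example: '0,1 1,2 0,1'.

Collision at t=1: particles 0 and 1 swap velocities; positions: p0=11 p1=11 p2=17; velocities now: v0=3 v1=4 v2=3
Collision at t=7: particles 1 and 2 swap velocities; positions: p0=29 p1=35 p2=35; velocities now: v0=3 v1=3 v2=4

Answer: 0,1 1,2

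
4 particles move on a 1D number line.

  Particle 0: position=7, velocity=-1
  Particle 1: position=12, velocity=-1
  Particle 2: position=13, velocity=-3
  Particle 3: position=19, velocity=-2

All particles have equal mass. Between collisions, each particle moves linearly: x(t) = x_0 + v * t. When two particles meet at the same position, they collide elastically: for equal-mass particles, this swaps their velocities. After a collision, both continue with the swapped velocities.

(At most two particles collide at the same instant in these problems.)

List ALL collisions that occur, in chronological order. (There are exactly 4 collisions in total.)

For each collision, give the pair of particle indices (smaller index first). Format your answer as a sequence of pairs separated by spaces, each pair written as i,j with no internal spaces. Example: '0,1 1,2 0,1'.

Answer: 1,2 0,1 2,3 1,2

Derivation:
Collision at t=1/2: particles 1 and 2 swap velocities; positions: p0=13/2 p1=23/2 p2=23/2 p3=18; velocities now: v0=-1 v1=-3 v2=-1 v3=-2
Collision at t=3: particles 0 and 1 swap velocities; positions: p0=4 p1=4 p2=9 p3=13; velocities now: v0=-3 v1=-1 v2=-1 v3=-2
Collision at t=7: particles 2 and 3 swap velocities; positions: p0=-8 p1=0 p2=5 p3=5; velocities now: v0=-3 v1=-1 v2=-2 v3=-1
Collision at t=12: particles 1 and 2 swap velocities; positions: p0=-23 p1=-5 p2=-5 p3=0; velocities now: v0=-3 v1=-2 v2=-1 v3=-1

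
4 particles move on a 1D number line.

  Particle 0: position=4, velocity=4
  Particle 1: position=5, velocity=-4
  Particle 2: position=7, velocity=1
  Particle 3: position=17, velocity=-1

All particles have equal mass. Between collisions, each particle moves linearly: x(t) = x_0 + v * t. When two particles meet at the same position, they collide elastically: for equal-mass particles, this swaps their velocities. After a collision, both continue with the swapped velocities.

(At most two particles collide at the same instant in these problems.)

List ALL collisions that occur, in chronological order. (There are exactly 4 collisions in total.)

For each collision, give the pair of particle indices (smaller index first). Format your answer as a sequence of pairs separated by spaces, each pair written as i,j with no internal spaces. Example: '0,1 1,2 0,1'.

Answer: 0,1 1,2 2,3 1,2

Derivation:
Collision at t=1/8: particles 0 and 1 swap velocities; positions: p0=9/2 p1=9/2 p2=57/8 p3=135/8; velocities now: v0=-4 v1=4 v2=1 v3=-1
Collision at t=1: particles 1 and 2 swap velocities; positions: p0=1 p1=8 p2=8 p3=16; velocities now: v0=-4 v1=1 v2=4 v3=-1
Collision at t=13/5: particles 2 and 3 swap velocities; positions: p0=-27/5 p1=48/5 p2=72/5 p3=72/5; velocities now: v0=-4 v1=1 v2=-1 v3=4
Collision at t=5: particles 1 and 2 swap velocities; positions: p0=-15 p1=12 p2=12 p3=24; velocities now: v0=-4 v1=-1 v2=1 v3=4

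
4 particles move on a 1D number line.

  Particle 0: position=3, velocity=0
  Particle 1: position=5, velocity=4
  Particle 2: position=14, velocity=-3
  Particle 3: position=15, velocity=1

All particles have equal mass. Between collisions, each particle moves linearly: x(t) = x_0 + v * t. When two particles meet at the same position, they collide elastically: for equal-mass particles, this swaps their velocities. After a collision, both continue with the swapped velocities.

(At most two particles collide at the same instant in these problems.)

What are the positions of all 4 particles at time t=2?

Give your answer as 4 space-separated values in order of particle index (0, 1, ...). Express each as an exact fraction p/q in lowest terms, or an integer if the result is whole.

Collision at t=9/7: particles 1 and 2 swap velocities; positions: p0=3 p1=71/7 p2=71/7 p3=114/7; velocities now: v0=0 v1=-3 v2=4 v3=1
Advance to t=2 (no further collisions before then); velocities: v0=0 v1=-3 v2=4 v3=1; positions = 3 8 13 17

Answer: 3 8 13 17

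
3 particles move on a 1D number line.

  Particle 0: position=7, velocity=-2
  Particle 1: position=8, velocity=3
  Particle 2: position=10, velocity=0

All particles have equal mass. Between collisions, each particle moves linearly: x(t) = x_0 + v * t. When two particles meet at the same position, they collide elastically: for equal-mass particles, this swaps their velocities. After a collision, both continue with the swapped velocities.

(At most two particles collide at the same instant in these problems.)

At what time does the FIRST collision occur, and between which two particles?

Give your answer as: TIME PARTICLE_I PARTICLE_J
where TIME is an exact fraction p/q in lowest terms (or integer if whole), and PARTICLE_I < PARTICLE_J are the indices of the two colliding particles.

Answer: 2/3 1 2

Derivation:
Pair (0,1): pos 7,8 vel -2,3 -> not approaching (rel speed -5 <= 0)
Pair (1,2): pos 8,10 vel 3,0 -> gap=2, closing at 3/unit, collide at t=2/3
Earliest collision: t=2/3 between 1 and 2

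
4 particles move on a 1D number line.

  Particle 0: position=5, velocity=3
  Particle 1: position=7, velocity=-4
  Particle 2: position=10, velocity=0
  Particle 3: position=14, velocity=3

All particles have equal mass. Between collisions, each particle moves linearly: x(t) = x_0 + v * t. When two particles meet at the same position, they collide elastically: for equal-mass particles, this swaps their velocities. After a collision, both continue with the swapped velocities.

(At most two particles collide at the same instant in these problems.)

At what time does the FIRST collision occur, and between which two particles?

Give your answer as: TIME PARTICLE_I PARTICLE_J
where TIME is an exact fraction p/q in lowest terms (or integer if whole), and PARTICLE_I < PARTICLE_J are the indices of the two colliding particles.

Pair (0,1): pos 5,7 vel 3,-4 -> gap=2, closing at 7/unit, collide at t=2/7
Pair (1,2): pos 7,10 vel -4,0 -> not approaching (rel speed -4 <= 0)
Pair (2,3): pos 10,14 vel 0,3 -> not approaching (rel speed -3 <= 0)
Earliest collision: t=2/7 between 0 and 1

Answer: 2/7 0 1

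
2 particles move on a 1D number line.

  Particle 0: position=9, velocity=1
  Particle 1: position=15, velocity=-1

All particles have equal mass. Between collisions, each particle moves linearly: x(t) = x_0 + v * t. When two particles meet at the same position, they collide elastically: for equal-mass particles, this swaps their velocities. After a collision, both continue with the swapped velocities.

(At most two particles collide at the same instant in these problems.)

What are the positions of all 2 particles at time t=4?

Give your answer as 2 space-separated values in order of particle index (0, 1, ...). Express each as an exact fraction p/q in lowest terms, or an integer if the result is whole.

Collision at t=3: particles 0 and 1 swap velocities; positions: p0=12 p1=12; velocities now: v0=-1 v1=1
Advance to t=4 (no further collisions before then); velocities: v0=-1 v1=1; positions = 11 13

Answer: 11 13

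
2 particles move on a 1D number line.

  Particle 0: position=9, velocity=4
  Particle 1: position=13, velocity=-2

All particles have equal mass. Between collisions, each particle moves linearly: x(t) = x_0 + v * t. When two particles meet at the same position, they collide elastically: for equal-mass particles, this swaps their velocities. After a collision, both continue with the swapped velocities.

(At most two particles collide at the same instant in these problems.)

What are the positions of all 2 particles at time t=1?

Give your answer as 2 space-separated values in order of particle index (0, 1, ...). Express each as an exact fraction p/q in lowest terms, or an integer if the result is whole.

Answer: 11 13

Derivation:
Collision at t=2/3: particles 0 and 1 swap velocities; positions: p0=35/3 p1=35/3; velocities now: v0=-2 v1=4
Advance to t=1 (no further collisions before then); velocities: v0=-2 v1=4; positions = 11 13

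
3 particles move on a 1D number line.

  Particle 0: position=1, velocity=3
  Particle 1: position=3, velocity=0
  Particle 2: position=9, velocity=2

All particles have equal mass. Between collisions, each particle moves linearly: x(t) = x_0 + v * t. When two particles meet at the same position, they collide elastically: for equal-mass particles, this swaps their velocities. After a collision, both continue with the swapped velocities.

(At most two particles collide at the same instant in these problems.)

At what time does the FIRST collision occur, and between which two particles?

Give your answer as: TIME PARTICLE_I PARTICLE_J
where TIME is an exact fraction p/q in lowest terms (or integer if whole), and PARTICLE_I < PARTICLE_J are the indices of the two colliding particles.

Pair (0,1): pos 1,3 vel 3,0 -> gap=2, closing at 3/unit, collide at t=2/3
Pair (1,2): pos 3,9 vel 0,2 -> not approaching (rel speed -2 <= 0)
Earliest collision: t=2/3 between 0 and 1

Answer: 2/3 0 1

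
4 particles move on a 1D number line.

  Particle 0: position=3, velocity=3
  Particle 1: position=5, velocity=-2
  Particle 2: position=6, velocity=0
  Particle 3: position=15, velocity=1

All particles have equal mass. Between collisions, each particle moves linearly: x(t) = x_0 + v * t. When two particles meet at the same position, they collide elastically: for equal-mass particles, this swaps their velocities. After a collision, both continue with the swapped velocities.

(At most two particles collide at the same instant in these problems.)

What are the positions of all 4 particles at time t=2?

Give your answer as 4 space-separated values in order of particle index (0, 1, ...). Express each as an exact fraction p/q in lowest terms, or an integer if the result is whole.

Collision at t=2/5: particles 0 and 1 swap velocities; positions: p0=21/5 p1=21/5 p2=6 p3=77/5; velocities now: v0=-2 v1=3 v2=0 v3=1
Collision at t=1: particles 1 and 2 swap velocities; positions: p0=3 p1=6 p2=6 p3=16; velocities now: v0=-2 v1=0 v2=3 v3=1
Advance to t=2 (no further collisions before then); velocities: v0=-2 v1=0 v2=3 v3=1; positions = 1 6 9 17

Answer: 1 6 9 17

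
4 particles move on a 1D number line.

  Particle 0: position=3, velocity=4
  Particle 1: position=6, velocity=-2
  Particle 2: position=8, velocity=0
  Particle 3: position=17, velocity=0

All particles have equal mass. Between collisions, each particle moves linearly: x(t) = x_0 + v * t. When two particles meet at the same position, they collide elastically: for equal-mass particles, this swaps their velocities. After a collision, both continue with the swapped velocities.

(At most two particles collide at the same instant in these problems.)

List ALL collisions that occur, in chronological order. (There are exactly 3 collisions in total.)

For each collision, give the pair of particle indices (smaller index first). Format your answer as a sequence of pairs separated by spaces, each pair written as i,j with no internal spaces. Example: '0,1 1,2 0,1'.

Answer: 0,1 1,2 2,3

Derivation:
Collision at t=1/2: particles 0 and 1 swap velocities; positions: p0=5 p1=5 p2=8 p3=17; velocities now: v0=-2 v1=4 v2=0 v3=0
Collision at t=5/4: particles 1 and 2 swap velocities; positions: p0=7/2 p1=8 p2=8 p3=17; velocities now: v0=-2 v1=0 v2=4 v3=0
Collision at t=7/2: particles 2 and 3 swap velocities; positions: p0=-1 p1=8 p2=17 p3=17; velocities now: v0=-2 v1=0 v2=0 v3=4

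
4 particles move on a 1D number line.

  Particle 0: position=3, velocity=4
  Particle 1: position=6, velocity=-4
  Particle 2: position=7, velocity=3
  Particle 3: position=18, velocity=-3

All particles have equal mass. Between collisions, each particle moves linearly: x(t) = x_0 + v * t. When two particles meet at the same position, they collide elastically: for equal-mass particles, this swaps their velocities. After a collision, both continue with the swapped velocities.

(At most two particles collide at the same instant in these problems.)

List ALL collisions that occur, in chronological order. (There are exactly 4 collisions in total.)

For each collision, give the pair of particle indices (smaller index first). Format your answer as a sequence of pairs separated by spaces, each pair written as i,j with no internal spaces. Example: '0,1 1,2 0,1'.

Answer: 0,1 2,3 1,2 2,3

Derivation:
Collision at t=3/8: particles 0 and 1 swap velocities; positions: p0=9/2 p1=9/2 p2=65/8 p3=135/8; velocities now: v0=-4 v1=4 v2=3 v3=-3
Collision at t=11/6: particles 2 and 3 swap velocities; positions: p0=-4/3 p1=31/3 p2=25/2 p3=25/2; velocities now: v0=-4 v1=4 v2=-3 v3=3
Collision at t=15/7: particles 1 and 2 swap velocities; positions: p0=-18/7 p1=81/7 p2=81/7 p3=94/7; velocities now: v0=-4 v1=-3 v2=4 v3=3
Collision at t=4: particles 2 and 3 swap velocities; positions: p0=-10 p1=6 p2=19 p3=19; velocities now: v0=-4 v1=-3 v2=3 v3=4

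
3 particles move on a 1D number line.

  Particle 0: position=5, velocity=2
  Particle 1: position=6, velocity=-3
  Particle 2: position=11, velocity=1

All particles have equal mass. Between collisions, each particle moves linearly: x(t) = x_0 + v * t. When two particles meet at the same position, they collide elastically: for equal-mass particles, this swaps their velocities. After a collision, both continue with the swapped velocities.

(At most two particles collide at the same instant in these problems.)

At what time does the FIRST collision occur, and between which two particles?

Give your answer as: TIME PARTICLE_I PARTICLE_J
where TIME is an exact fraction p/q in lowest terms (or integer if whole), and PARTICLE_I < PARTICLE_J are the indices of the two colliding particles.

Answer: 1/5 0 1

Derivation:
Pair (0,1): pos 5,6 vel 2,-3 -> gap=1, closing at 5/unit, collide at t=1/5
Pair (1,2): pos 6,11 vel -3,1 -> not approaching (rel speed -4 <= 0)
Earliest collision: t=1/5 between 0 and 1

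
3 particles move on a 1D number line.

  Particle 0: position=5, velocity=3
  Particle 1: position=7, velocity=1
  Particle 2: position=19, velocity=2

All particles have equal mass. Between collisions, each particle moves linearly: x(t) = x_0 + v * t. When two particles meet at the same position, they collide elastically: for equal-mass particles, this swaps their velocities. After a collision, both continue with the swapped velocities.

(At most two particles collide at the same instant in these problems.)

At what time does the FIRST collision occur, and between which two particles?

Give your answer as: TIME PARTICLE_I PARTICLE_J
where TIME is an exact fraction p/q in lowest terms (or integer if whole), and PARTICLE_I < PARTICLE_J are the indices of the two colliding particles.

Pair (0,1): pos 5,7 vel 3,1 -> gap=2, closing at 2/unit, collide at t=1
Pair (1,2): pos 7,19 vel 1,2 -> not approaching (rel speed -1 <= 0)
Earliest collision: t=1 between 0 and 1

Answer: 1 0 1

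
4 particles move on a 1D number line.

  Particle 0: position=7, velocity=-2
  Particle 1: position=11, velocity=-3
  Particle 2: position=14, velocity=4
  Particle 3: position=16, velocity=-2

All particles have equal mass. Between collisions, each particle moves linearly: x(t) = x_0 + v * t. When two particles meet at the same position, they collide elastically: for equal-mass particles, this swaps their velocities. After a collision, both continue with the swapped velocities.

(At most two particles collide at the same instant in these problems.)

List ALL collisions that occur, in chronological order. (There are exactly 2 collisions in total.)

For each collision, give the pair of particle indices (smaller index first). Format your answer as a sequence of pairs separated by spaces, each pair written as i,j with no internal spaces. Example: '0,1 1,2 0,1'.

Collision at t=1/3: particles 2 and 3 swap velocities; positions: p0=19/3 p1=10 p2=46/3 p3=46/3; velocities now: v0=-2 v1=-3 v2=-2 v3=4
Collision at t=4: particles 0 and 1 swap velocities; positions: p0=-1 p1=-1 p2=8 p3=30; velocities now: v0=-3 v1=-2 v2=-2 v3=4

Answer: 2,3 0,1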